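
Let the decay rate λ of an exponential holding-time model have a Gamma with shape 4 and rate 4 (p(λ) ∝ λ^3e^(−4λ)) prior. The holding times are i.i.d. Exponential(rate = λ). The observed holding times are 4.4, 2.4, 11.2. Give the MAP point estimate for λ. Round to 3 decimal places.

The Exponential(rate=λ) likelihood is ∝ λ^n e^(−λΣtᵢ). Here n = 3 and Σtᵢ = 4.4 + 2.4 + 11.2 = 18.
Posterior ∝ λ^3e^(−4λ) · λ^3e^(−18λ) = λ^6e^(−22λ), i.e. Gamma(7, 22).
Mode = (a−1)/b = 6/22 ≈ 0.273.

λ̂_MAP = 0.273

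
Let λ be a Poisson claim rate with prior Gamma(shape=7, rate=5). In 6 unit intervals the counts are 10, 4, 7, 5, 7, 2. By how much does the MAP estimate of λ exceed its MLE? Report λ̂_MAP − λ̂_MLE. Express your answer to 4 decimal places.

MAP − MLE = -2.1061

Σxᵢ = 35. Posterior is Gamma(42, 11); MAP = (42−1)/11 = 41/11 ≈ 3.72727.
MLE = x̄ = 35/6 ≈ 5.83333.
Difference = 41/11 − 35/6 = -139/66 ≈ -2.1061.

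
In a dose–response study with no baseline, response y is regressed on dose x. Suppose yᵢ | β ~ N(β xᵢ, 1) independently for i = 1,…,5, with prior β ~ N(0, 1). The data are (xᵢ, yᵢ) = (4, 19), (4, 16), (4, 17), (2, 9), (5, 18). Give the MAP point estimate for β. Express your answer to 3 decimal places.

log p(β | y) = −Σ(yᵢ − βxᵢ)²/(2·1) − β²/(2·1) + const.
Setting the derivative to zero: Σxᵢ(yᵢ − βxᵢ)/1 − β/1 = 0, so β = Σxᵢyᵢ / (Σxᵢ² + σ²/τ²).
Σxᵢyᵢ = 4·19 + 4·16 + 4·17 + 2·9 + 5·18 = 316; Σxᵢ² = 77; σ²/τ² = 1.
β̂_MAP = 316 / (77 + 1) = 316/78 ≈ 4.051.

β̂_MAP = 4.051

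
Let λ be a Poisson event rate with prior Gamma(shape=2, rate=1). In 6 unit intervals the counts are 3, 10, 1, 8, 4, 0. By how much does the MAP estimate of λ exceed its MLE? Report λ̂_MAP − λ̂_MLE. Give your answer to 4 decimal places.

MAP − MLE = -0.4762

Σxᵢ = 26. Posterior is Gamma(28, 7); MAP = (28−1)/7 = 27/7 ≈ 3.85714.
MLE = x̄ = 26/6 ≈ 4.33333.
Difference = 27/7 − 26/6 = -10/21 ≈ -0.4762.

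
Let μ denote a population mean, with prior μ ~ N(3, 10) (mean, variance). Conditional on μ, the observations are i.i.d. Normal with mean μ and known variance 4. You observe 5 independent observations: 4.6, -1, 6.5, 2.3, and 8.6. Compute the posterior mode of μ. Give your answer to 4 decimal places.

μ̂_MAP = 4.1111

n = 5; x̄ = (4.6 + (-1) + 6.5 + 2.3 + 8.6)/5 = 21/5 = 4.2.
For a Normal prior and Normal likelihood with known variance, the posterior is Normal; its mode equals its mean, the precision-weighted average.
Prior precision 1/σ₀² = 1/10 = 0.1; data precision n/σ² = 5/4 = 1.25.
μ̂ = (0.1·3 + 1.25·4.2) / (0.1 + 1.25) = 5.55/1.35 = 37/9 ≈ 4.1111.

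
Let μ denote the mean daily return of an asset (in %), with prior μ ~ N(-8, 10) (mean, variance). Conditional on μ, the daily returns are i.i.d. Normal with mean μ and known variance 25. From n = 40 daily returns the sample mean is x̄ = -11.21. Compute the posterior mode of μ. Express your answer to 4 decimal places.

n = 40, x̄ = -11.21.
For a Normal prior and Normal likelihood with known variance, the posterior is Normal; its mode equals its mean, the precision-weighted average.
Prior precision 1/σ₀² = 1/10 = 0.1; data precision n/σ² = 40/25 = 1.6.
μ̂ = (0.1·(-8) + 1.6·(-11.21)) / (0.1 + 1.6) = (-18.736)/1.7 = -4684/425 ≈ -11.0212.

μ̂_MAP = -11.0212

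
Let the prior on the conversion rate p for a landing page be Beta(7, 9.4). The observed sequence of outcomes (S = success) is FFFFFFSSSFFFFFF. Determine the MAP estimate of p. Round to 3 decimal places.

p̂_MAP = 0.306

Prior: Beta(7, 9.4).
Data: 3 successes in 15 trials (from the sequence). The binomial likelihood contributes p^3(1−p)^12, so the posterior is Beta(7+3, 9.4+12) = Beta(10, 21.4).
For Beta(a, b) with a, b > 1 the mode is (a−1)/(a+b−2) = 9/29.4 ≈ 0.306.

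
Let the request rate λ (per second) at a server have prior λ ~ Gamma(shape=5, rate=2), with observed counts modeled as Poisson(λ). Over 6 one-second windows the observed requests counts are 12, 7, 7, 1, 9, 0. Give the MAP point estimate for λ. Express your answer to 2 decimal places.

λ̂_MAP = 5.00

Σxᵢ = 12+7+7+1+9+0 = 36, with n = 6.
Posterior ∝ λ^4e^(−2λ) · λ^36e^(−6λ) = λ^40e^(−8λ), i.e. Gamma(shape=41, rate=8).
The mode of a Gamma(a, b) with a ≥ 1 (shape–rate) is (a−1)/b = 40/8 ≈ 5.00.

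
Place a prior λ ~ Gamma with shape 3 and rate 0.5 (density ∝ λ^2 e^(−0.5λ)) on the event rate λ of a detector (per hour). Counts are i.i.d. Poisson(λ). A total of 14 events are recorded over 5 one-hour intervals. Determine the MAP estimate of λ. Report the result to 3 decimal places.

Σxᵢ = 14, n = 5.
Posterior ∝ λ^2e^(−0.5λ) · λ^14e^(−5λ) = λ^16e^(−5.5λ), i.e. Gamma(shape=17, rate=5.5).
The mode of a Gamma(a, b) with a ≥ 1 (shape–rate) is (a−1)/b = 16/5.5 ≈ 2.909.

λ̂_MAP = 2.909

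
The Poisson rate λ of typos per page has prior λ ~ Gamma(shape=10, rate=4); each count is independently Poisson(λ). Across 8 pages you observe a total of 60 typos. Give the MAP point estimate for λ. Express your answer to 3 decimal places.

λ̂_MAP = 5.750

Σxᵢ = 60, n = 8.
Posterior ∝ λ^9e^(−4λ) · λ^60e^(−8λ) = λ^69e^(−12λ), i.e. Gamma(shape=70, rate=12).
The mode of a Gamma(a, b) with a ≥ 1 (shape–rate) is (a−1)/b = 69/12 ≈ 5.750.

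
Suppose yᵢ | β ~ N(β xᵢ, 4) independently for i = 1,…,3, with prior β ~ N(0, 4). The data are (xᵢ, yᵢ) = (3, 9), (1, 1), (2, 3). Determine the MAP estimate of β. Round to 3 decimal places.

log p(β | y) = −Σ(yᵢ − βxᵢ)²/(2·4) − β²/(2·4) + const.
Setting the derivative to zero: Σxᵢ(yᵢ − βxᵢ)/4 − β/4 = 0, so β = Σxᵢyᵢ / (Σxᵢ² + σ²/τ²).
Σxᵢyᵢ = 3·9 + 1·1 + 2·3 = 34; Σxᵢ² = 14; σ²/τ² = 1.
β̂_MAP = 34 / (14 + 1) = 34/15 ≈ 2.267.

β̂_MAP = 2.267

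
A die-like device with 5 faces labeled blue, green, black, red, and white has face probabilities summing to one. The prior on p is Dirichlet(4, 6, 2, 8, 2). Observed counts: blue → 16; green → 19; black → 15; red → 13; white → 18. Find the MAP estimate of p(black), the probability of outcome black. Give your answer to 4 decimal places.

The posterior is Dirichlet(αᵢ + nᵢ) = Dirichlet(20, 25, 17, 21, 20).
For a Dirichlet(a₁,…,a_K) with all aᵢ > 1, the mode has j-th component (aⱼ − 1)/(Σaᵢ − K).
Here Σaᵢ = 103 and K = 5, so p(black) = (17 − 1)/(103 − 5) = 16/98 ≈ 0.1633.

MAP estimate of p(black) = 0.1633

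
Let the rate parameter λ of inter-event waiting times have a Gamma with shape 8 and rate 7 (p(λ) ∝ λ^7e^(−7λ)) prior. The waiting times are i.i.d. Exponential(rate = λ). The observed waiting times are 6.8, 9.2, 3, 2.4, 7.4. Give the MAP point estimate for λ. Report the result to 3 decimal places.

The Exponential(rate=λ) likelihood is ∝ λ^n e^(−λΣtᵢ). Here n = 5 and Σtᵢ = 6.8 + 9.2 + 3 + 2.4 + 7.4 = 28.8.
Posterior ∝ λ^7e^(−7λ) · λ^5e^(−28.8λ) = λ^12e^(−35.8λ), i.e. Gamma(13, 35.8).
Mode = (a−1)/b = 12/35.8 ≈ 0.335.

λ̂_MAP = 0.335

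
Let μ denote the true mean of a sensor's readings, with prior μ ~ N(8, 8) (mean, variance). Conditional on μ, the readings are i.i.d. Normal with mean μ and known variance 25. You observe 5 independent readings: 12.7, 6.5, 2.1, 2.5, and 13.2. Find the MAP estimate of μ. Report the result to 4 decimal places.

n = 5; x̄ = (12.7 + 6.5 + 2.1 + 2.5 + 13.2)/5 = 37/5 = 7.4.
For a Normal prior and Normal likelihood with known variance, the posterior is Normal; its mode equals its mean, the precision-weighted average.
Prior precision 1/σ₀² = 1/8 = 0.125; data precision n/σ² = 5/25 = 0.2.
μ̂ = (0.125·8 + 0.2·7.4) / (0.125 + 0.2) = 2.48/0.325 = 496/65 ≈ 7.6308.

μ̂_MAP = 7.6308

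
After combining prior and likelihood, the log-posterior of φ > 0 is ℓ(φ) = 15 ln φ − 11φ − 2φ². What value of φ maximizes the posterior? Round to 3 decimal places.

ℓ'(φ) = 15/φ − 11 − 4φ. Setting this to zero and multiplying by φ: 4φ² + 11φ − 15 = 0.
φ = (−11 + √(11² + 4·4·15)) / (2·4) = (−11 + √361) / 8 = (−11 + 19)/8 = 1.
ℓ''(φ) = −15/φ² − 4 < 0, confirming a maximum.

φ̂_MAP = 1.000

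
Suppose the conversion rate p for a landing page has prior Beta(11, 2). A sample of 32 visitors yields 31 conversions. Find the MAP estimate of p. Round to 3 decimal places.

Prior: Beta(11, 2).
Data: 31 successes in 32 trials. The binomial likelihood contributes p^31(1−p)^1, so the posterior is Beta(11+31, 2+1) = Beta(42, 3).
For Beta(a, b) with a, b > 1 the mode is (a−1)/(a+b−2) = 41/43 ≈ 0.953.

p̂_MAP = 0.953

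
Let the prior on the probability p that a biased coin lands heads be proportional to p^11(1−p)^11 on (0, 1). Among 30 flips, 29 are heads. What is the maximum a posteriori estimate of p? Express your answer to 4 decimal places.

p̂_MAP = 0.7692

The prior density ∝ p^11(1−p)^11 is the kernel of Beta(12, 12).
Data: 29 successes in 30 trials. The binomial likelihood contributes p^29(1−p)^1, so the posterior is Beta(12+29, 12+1) = Beta(41, 13).
For Beta(a, b) with a, b > 1 the mode is (a−1)/(a+b−2) = 40/52 ≈ 0.7692.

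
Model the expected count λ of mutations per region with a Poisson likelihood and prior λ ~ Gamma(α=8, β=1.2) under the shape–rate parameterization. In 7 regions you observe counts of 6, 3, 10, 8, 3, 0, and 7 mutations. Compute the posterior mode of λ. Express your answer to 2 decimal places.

Σxᵢ = 6+3+10+8+3+0+7 = 37, with n = 7.
Posterior ∝ λ^7e^(−1.2λ) · λ^37e^(−7λ) = λ^44e^(−8.2λ), i.e. Gamma(shape=45, rate=8.2).
The mode of a Gamma(a, b) with a ≥ 1 (shape–rate) is (a−1)/b = 44/8.2 ≈ 5.37.

λ̂_MAP = 5.37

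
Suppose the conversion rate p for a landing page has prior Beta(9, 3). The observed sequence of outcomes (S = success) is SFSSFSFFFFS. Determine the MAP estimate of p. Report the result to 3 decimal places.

Prior: Beta(9, 3).
Data: 5 successes in 11 trials (from the sequence). The binomial likelihood contributes p^5(1−p)^6, so the posterior is Beta(9+5, 3+6) = Beta(14, 9).
For Beta(a, b) with a, b > 1 the mode is (a−1)/(a+b−2) = 13/21 ≈ 0.619.

p̂_MAP = 0.619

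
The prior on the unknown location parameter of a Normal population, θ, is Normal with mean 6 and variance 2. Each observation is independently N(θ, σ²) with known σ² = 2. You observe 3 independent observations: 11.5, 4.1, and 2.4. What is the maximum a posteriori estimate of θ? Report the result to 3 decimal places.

θ̂_MAP = 6.000

n = 3; x̄ = (11.5 + 4.1 + 2.4)/3 = 18/3 = 6.
For a Normal prior and Normal likelihood with known variance, the posterior is Normal; its mode equals its mean, the precision-weighted average.
Prior precision 1/σ₀² = 1/2 = 0.5; data precision n/σ² = 3/2 = 1.5.
θ̂ = (0.5·6 + 1.5·6) / (0.5 + 1.5) = 12/2 = 6.000.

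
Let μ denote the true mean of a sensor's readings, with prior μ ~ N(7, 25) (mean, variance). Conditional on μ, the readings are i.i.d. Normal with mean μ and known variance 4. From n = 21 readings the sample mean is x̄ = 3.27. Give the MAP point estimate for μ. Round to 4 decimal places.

μ̂_MAP = 3.2982

n = 21, x̄ = 3.27.
For a Normal prior and Normal likelihood with known variance, the posterior is Normal; its mode equals its mean, the precision-weighted average.
Prior precision 1/σ₀² = 1/25 = 0.04; data precision n/σ² = 21/4 = 5.25.
μ̂ = (0.04·7 + 5.25·3.27) / (0.04 + 5.25) = 17.4475/5.29 = 6979/2116 ≈ 3.2982.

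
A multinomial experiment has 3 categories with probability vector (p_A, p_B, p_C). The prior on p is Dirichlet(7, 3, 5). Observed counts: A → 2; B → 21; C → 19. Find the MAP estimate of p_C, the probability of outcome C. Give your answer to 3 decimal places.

MAP estimate of p_C = 0.426

The posterior is Dirichlet(αᵢ + nᵢ) = Dirichlet(9, 24, 24).
For a Dirichlet(a₁,…,a_K) with all aᵢ > 1, the mode has j-th component (aⱼ − 1)/(Σaᵢ − K).
Here Σaᵢ = 57 and K = 3, so p_C = (24 − 1)/(57 − 3) = 23/54 ≈ 0.426.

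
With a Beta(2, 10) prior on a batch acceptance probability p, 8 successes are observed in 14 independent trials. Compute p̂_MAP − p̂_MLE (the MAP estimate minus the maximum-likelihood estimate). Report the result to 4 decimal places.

MAP − MLE = -0.1964

Posterior is Beta(10, 16); MAP = (10−1)/(26−2) = 9/24 ≈ 0.37500.
MLE ignores the prior: p̂_MLE = k/n = 8/14 ≈ 0.57143.
Difference = 9/24 − 8/14 = -11/56 ≈ -0.1964.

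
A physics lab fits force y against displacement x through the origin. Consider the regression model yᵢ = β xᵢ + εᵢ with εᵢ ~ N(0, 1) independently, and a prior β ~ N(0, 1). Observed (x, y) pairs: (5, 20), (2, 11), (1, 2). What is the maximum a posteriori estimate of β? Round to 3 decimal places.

log p(β | y) = −Σ(yᵢ − βxᵢ)²/(2·1) − β²/(2·1) + const.
Setting the derivative to zero: Σxᵢ(yᵢ − βxᵢ)/1 − β/1 = 0, so β = Σxᵢyᵢ / (Σxᵢ² + σ²/τ²).
Σxᵢyᵢ = 5·20 + 2·11 + 1·2 = 124; Σxᵢ² = 30; σ²/τ² = 1.
β̂_MAP = 124 / (30 + 1) = 124/31 ≈ 4.000.

β̂_MAP = 4.000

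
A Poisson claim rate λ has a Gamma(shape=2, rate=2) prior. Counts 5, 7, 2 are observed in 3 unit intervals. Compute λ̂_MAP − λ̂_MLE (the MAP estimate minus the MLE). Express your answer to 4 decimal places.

Σxᵢ = 14. Posterior is Gamma(16, 5); MAP = (16−1)/5 = 15/5 ≈ 3.00000.
MLE = x̄ = 14/3 ≈ 4.66667.
Difference = 15/5 − 14/3 = -5/3 ≈ -1.6667.

MAP − MLE = -1.6667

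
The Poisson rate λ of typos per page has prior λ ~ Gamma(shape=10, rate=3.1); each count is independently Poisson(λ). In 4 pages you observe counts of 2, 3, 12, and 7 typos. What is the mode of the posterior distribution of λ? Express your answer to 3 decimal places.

Σxᵢ = 2+3+12+7 = 24, with n = 4.
Posterior ∝ λ^9e^(−3.1λ) · λ^24e^(−4λ) = λ^33e^(−7.1λ), i.e. Gamma(shape=34, rate=7.1).
The mode of a Gamma(a, b) with a ≥ 1 (shape–rate) is (a−1)/b = 33/7.1 ≈ 4.648.

λ̂_MAP = 4.648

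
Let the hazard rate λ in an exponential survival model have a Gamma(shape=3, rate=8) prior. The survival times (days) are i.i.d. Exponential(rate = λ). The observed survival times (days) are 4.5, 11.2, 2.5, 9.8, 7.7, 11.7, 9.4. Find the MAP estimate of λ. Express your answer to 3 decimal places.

The Exponential(rate=λ) likelihood is ∝ λ^n e^(−λΣtᵢ). Here n = 7 and Σtᵢ = 4.5 + 11.2 + 2.5 + 9.8 + 7.7 + 11.7 + 9.4 = 56.8.
Posterior ∝ λ^2e^(−8λ) · λ^7e^(−56.8λ) = λ^9e^(−64.8λ), i.e. Gamma(10, 64.8).
Mode = (a−1)/b = 9/64.8 ≈ 0.139.

λ̂_MAP = 0.139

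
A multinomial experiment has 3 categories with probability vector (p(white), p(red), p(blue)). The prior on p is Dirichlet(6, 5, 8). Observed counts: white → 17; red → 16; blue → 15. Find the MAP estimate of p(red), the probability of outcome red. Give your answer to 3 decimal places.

The posterior is Dirichlet(αᵢ + nᵢ) = Dirichlet(23, 21, 23).
For a Dirichlet(a₁,…,a_K) with all aᵢ > 1, the mode has j-th component (aⱼ − 1)/(Σaᵢ − K).
Here Σaᵢ = 67 and K = 3, so p(red) = (21 − 1)/(67 − 3) = 20/64 ≈ 0.313.

MAP estimate of p(red) = 0.313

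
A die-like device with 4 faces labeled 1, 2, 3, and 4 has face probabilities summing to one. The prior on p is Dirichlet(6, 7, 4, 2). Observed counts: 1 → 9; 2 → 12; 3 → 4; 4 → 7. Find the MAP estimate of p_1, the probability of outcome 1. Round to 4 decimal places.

MAP estimate: 0.2979

The posterior is Dirichlet(αᵢ + nᵢ) = Dirichlet(15, 19, 8, 9).
For a Dirichlet(a₁,…,a_K) with all aᵢ > 1, the mode has j-th component (aⱼ − 1)/(Σaᵢ − K).
Here Σaᵢ = 51 and K = 4, so p_1 = (15 − 1)/(51 − 4) = 14/47 ≈ 0.2979.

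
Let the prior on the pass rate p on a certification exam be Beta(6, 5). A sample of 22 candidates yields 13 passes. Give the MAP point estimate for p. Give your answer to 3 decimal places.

Prior: Beta(6, 5).
Data: 13 successes in 22 trials. The binomial likelihood contributes p^13(1−p)^9, so the posterior is Beta(6+13, 5+9) = Beta(19, 14).
For Beta(a, b) with a, b > 1 the mode is (a−1)/(a+b−2) = 18/31 ≈ 0.581.

p̂_MAP = 0.581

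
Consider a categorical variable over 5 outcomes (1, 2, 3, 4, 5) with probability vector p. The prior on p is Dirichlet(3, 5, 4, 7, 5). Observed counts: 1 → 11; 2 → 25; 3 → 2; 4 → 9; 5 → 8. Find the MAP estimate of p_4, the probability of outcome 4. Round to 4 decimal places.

MAP estimate: 0.2027

The posterior is Dirichlet(αᵢ + nᵢ) = Dirichlet(14, 30, 6, 16, 13).
For a Dirichlet(a₁,…,a_K) with all aᵢ > 1, the mode has j-th component (aⱼ − 1)/(Σaᵢ − K).
Here Σaᵢ = 79 and K = 5, so p_4 = (16 − 1)/(79 − 5) = 15/74 ≈ 0.2027.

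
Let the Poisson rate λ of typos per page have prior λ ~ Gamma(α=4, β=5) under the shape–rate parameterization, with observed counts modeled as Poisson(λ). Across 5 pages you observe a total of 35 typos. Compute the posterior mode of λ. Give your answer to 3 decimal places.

λ̂_MAP = 3.800

Σxᵢ = 35, n = 5.
Posterior ∝ λ^3e^(−5λ) · λ^35e^(−5λ) = λ^38e^(−10λ), i.e. Gamma(shape=39, rate=10).
The mode of a Gamma(a, b) with a ≥ 1 (shape–rate) is (a−1)/b = 38/10 ≈ 3.800.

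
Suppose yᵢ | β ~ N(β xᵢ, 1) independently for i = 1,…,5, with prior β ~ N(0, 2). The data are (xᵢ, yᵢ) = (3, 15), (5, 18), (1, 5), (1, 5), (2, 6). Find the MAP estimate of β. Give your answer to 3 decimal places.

log p(β | y) = −Σ(yᵢ − βxᵢ)²/(2·1) − β²/(2·2) + const.
Setting the derivative to zero: Σxᵢ(yᵢ − βxᵢ)/1 − β/2 = 0, so β = Σxᵢyᵢ / (Σxᵢ² + σ²/τ²).
Σxᵢyᵢ = 3·15 + 5·18 + 1·5 + 1·5 + 2·6 = 157; Σxᵢ² = 40; σ²/τ² = 0.5.
β̂_MAP = 157 / (40 + 0.5) = 157/40.5 ≈ 3.877.

β̂_MAP = 3.877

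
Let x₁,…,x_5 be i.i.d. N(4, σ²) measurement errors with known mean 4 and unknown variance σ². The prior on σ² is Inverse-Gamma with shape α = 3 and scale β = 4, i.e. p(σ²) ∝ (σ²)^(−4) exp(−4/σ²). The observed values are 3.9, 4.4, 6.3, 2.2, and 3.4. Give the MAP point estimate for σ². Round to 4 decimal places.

Sum of squared deviations about the known mean: SS = (3.9−4)² + (4.4−4)² + (6.3−4)² + (2.2−4)² + (3.4−4)² = 9.06.
The Normal likelihood contributes (σ²)^(−n/2) exp(−SS/(2σ²)), so the posterior is Inverse-Gamma(α + n/2, β + SS/2) = Inverse-Gamma(5.5, 8.53).
The mode of Inverse-Gamma(a, b) is b/(a+1) = 8.53/6.5 ≈ 1.3123.

σ̂²_MAP = 1.3123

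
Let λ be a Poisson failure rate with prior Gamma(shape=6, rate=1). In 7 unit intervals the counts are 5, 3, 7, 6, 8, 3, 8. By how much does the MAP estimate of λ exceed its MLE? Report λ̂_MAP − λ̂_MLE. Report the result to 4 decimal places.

MAP − MLE = -0.0893

Σxᵢ = 40. Posterior is Gamma(46, 8); MAP = (46−1)/8 = 45/8 ≈ 5.62500.
MLE = x̄ = 40/7 ≈ 5.71429.
Difference = 45/8 − 40/7 = -5/56 ≈ -0.0893.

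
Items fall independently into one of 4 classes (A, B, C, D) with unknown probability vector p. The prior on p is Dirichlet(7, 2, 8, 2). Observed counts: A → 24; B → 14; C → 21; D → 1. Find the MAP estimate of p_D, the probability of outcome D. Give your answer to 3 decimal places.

MAP estimate of p_D = 0.027

The posterior is Dirichlet(αᵢ + nᵢ) = Dirichlet(31, 16, 29, 3).
For a Dirichlet(a₁,…,a_K) with all aᵢ > 1, the mode has j-th component (aⱼ − 1)/(Σaᵢ − K).
Here Σaᵢ = 79 and K = 4, so p_D = (3 − 1)/(79 − 4) = 2/75 ≈ 0.027.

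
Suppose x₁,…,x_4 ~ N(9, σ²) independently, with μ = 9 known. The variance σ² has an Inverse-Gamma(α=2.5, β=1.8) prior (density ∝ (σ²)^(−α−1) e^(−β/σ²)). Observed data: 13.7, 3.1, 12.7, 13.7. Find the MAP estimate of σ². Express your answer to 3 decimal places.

σ̂²_MAP = 8.753

Sum of squared deviations about the known mean: SS = (13.7−9)² + (3.1−9)² + (12.7−9)² + (13.7−9)² = 92.68.
The Normal likelihood contributes (σ²)^(−n/2) exp(−SS/(2σ²)), so the posterior is Inverse-Gamma(α + n/2, β + SS/2) = Inverse-Gamma(4.5, 48.14).
The mode of Inverse-Gamma(a, b) is b/(a+1) = 48.14/5.5 ≈ 8.753.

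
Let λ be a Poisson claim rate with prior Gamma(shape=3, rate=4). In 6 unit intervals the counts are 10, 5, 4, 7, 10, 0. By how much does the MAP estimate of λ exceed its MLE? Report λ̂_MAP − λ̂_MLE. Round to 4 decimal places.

MAP − MLE = -2.2000

Σxᵢ = 36. Posterior is Gamma(39, 10); MAP = (39−1)/10 = 38/10 ≈ 3.80000.
MLE = x̄ = 36/6 ≈ 6.00000.
Difference = 38/10 − 36/6 = -11/5 ≈ -2.2000.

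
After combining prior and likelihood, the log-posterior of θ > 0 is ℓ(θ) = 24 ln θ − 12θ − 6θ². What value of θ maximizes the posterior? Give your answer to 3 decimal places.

θ̂_MAP = 1.000

ℓ'(θ) = 24/θ − 12 − 12θ. Setting this to zero and multiplying by θ: 12θ² + 12θ − 24 = 0.
θ = (−12 + √(12² + 4·12·24)) / (2·12) = (−12 + √1296) / 24 = (−12 + 36)/24 = 1.
ℓ''(θ) = −24/θ² − 12 < 0, confirming a maximum.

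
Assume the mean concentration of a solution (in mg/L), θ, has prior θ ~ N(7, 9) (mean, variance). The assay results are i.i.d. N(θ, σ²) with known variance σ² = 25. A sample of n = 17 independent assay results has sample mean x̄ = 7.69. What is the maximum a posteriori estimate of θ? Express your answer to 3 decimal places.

n = 17, x̄ = 7.69.
For a Normal prior and Normal likelihood with known variance, the posterior is Normal; its mode equals its mean, the precision-weighted average.
Prior precision 1/σ₀² = 1/9; data precision n/σ² = 17/25 = 0.68.
θ̂ = ((1/9)·7 + 0.68·7.69) / (1/9 + 0.68) = (135157/22500)/(178/225) = 135157/17800 ≈ 7.593.

θ̂_MAP = 7.593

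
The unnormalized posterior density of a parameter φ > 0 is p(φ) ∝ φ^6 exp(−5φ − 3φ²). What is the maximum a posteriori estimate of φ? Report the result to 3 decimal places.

ℓ'(φ) = 6/φ − 5 − 6φ. Setting this to zero and multiplying by φ: 6φ² + 5φ − 6 = 0.
φ = (−5 + √(5² + 4·6·6)) / (2·6) = (−5 + √169) / 12 = (−5 + 13)/12 = 2/3.
ℓ''(φ) = −6/φ² − 6 < 0, confirming a maximum.

φ̂_MAP = 0.667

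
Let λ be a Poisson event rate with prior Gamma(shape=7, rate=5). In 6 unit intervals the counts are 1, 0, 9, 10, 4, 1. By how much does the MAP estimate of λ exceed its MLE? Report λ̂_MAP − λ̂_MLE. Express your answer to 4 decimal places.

Σxᵢ = 25. Posterior is Gamma(32, 11); MAP = (32−1)/11 = 31/11 ≈ 2.81818.
MLE = x̄ = 25/6 ≈ 4.16667.
Difference = 31/11 − 25/6 = -89/66 ≈ -1.3485.

MAP − MLE = -1.3485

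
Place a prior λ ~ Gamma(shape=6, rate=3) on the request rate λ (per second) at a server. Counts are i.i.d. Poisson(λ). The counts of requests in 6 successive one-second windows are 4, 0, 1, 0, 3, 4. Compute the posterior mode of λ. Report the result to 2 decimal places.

Σxᵢ = 4+0+1+0+3+4 = 12, with n = 6.
Posterior ∝ λ^5e^(−3λ) · λ^12e^(−6λ) = λ^17e^(−9λ), i.e. Gamma(shape=18, rate=9).
The mode of a Gamma(a, b) with a ≥ 1 (shape–rate) is (a−1)/b = 17/9 ≈ 1.89.

λ̂_MAP = 1.89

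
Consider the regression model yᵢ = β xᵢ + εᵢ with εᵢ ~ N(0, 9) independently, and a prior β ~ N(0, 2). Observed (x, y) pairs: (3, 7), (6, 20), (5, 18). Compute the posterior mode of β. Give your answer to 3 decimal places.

log p(β | y) = −Σ(yᵢ − βxᵢ)²/(2·9) − β²/(2·2) + const.
Setting the derivative to zero: Σxᵢ(yᵢ − βxᵢ)/9 − β/2 = 0, so β = Σxᵢyᵢ / (Σxᵢ² + σ²/τ²).
Σxᵢyᵢ = 3·7 + 6·20 + 5·18 = 231; Σxᵢ² = 70; σ²/τ² = 4.5.
β̂_MAP = 231 / (70 + 4.5) = 231/74.5 ≈ 3.101.

β̂_MAP = 3.101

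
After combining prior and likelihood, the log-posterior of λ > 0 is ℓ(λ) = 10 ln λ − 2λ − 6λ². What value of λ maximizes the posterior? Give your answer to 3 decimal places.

ℓ'(λ) = 10/λ − 2 − 12λ. Setting this to zero and multiplying by λ: 12λ² + 2λ − 10 = 0.
λ = (−2 + √(2² + 4·12·10)) / (2·12) = (−2 + √484) / 24 = (−2 + 22)/24 = 5/6.
ℓ''(λ) = −10/λ² − 12 < 0, confirming a maximum.

λ̂_MAP = 0.833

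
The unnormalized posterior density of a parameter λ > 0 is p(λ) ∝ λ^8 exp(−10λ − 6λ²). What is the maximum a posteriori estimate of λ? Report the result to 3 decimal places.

ℓ'(λ) = 8/λ − 10 − 12λ. Setting this to zero and multiplying by λ: 12λ² + 10λ − 8 = 0.
λ = (−10 + √(10² + 4·12·8)) / (2·12) = (−10 + √484) / 24 = (−10 + 22)/24 = 1/2.
ℓ''(λ) = −8/λ² − 12 < 0, confirming a maximum.

λ̂_MAP = 0.500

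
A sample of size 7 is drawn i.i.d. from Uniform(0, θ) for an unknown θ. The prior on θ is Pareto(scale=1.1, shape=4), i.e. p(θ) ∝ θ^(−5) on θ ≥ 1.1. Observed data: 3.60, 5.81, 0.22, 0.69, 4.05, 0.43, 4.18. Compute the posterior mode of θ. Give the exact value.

θ̂_MAP = 5.81

The Uniform(0, θ) likelihood is θ^(−n) for θ ≥ max(xᵢ), zero otherwise. Here max(xᵢ) = 5.81.
Posterior ∝ θ^(−5) · θ^(−7) = θ^(−12) on θ ≥ max(1.1, 5.81) = 5.81.
This density is strictly decreasing in θ, so the posterior mode lies at the lower boundary of the support.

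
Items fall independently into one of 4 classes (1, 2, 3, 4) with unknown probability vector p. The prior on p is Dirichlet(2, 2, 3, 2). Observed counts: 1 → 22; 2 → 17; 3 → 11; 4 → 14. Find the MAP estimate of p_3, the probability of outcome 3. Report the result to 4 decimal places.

The posterior is Dirichlet(αᵢ + nᵢ) = Dirichlet(24, 19, 14, 16).
For a Dirichlet(a₁,…,a_K) with all aᵢ > 1, the mode has j-th component (aⱼ − 1)/(Σaᵢ − K).
Here Σaᵢ = 73 and K = 4, so p_3 = (14 − 1)/(73 − 4) = 13/69 ≈ 0.1884.

MAP estimate: 0.1884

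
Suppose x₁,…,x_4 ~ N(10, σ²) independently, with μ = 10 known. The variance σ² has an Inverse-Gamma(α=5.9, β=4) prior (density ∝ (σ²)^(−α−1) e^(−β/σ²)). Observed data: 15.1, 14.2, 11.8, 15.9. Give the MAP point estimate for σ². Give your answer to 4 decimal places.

σ̂²_MAP = 5.0393

Sum of squared deviations about the known mean: SS = (15.1−10)² + (14.2−10)² + (11.8−10)² + (15.9−10)² = 81.7.
The Normal likelihood contributes (σ²)^(−n/2) exp(−SS/(2σ²)), so the posterior is Inverse-Gamma(α + n/2, β + SS/2) = Inverse-Gamma(7.9, 44.85).
The mode of Inverse-Gamma(a, b) is b/(a+1) = 44.85/8.9 ≈ 5.0393.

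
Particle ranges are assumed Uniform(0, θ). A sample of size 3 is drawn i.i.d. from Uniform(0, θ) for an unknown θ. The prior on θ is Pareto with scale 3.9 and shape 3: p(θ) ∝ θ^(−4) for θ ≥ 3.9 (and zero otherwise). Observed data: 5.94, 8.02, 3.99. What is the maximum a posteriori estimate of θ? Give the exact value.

θ̂_MAP = 8.02

The Uniform(0, θ) likelihood is θ^(−n) for θ ≥ max(xᵢ), zero otherwise. Here max(xᵢ) = 8.02.
Posterior ∝ θ^(−4) · θ^(−3) = θ^(−7) on θ ≥ max(3.9, 8.02) = 8.02.
This density is strictly decreasing in θ, so the posterior mode lies at the lower boundary of the support.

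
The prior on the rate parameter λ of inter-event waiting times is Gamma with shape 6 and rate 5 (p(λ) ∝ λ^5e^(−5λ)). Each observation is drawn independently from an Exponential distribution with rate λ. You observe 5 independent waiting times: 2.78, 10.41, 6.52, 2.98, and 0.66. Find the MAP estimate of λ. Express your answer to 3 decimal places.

λ̂_MAP = 0.353

The Exponential(rate=λ) likelihood is ∝ λ^n e^(−λΣtᵢ). Here n = 5 and Σtᵢ = 2.78 + 10.41 + 6.52 + 2.98 + 0.66 = 23.35.
Posterior ∝ λ^5e^(−5λ) · λ^5e^(−23.35λ) = λ^10e^(−28.35λ), i.e. Gamma(11, 28.35).
Mode = (a−1)/b = 10/28.35 ≈ 0.353.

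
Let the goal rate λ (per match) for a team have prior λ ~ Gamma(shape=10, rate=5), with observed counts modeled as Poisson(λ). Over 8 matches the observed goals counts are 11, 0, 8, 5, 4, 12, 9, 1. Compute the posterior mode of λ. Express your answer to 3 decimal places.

λ̂_MAP = 4.538

Σxᵢ = 11+0+8+5+4+12+9+1 = 50, with n = 8.
Posterior ∝ λ^9e^(−5λ) · λ^50e^(−8λ) = λ^59e^(−13λ), i.e. Gamma(shape=60, rate=13).
The mode of a Gamma(a, b) with a ≥ 1 (shape–rate) is (a−1)/b = 59/13 ≈ 4.538.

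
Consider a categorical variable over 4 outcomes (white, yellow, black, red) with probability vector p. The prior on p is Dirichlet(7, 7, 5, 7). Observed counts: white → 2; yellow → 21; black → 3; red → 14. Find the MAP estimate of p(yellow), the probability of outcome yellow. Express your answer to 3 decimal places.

The posterior is Dirichlet(αᵢ + nᵢ) = Dirichlet(9, 28, 8, 21).
For a Dirichlet(a₁,…,a_K) with all aᵢ > 1, the mode has j-th component (aⱼ − 1)/(Σaᵢ − K).
Here Σaᵢ = 66 and K = 4, so p(yellow) = (28 − 1)/(66 − 4) = 27/62 ≈ 0.435.

MAP estimate of p(yellow) = 0.435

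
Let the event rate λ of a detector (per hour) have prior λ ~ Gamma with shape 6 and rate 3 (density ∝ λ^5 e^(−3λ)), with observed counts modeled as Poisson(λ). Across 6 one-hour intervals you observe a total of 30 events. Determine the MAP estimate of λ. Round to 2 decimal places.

Σxᵢ = 30, n = 6.
Posterior ∝ λ^5e^(−3λ) · λ^30e^(−6λ) = λ^35e^(−9λ), i.e. Gamma(shape=36, rate=9).
The mode of a Gamma(a, b) with a ≥ 1 (shape–rate) is (a−1)/b = 35/9 ≈ 3.89.

λ̂_MAP = 3.89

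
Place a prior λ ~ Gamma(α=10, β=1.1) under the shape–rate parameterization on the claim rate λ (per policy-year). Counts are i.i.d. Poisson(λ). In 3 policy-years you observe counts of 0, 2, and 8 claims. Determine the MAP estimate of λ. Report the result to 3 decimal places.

Σxᵢ = 0+2+8 = 10, with n = 3.
Posterior ∝ λ^9e^(−1.1λ) · λ^10e^(−3λ) = λ^19e^(−4.1λ), i.e. Gamma(shape=20, rate=4.1).
The mode of a Gamma(a, b) with a ≥ 1 (shape–rate) is (a−1)/b = 19/4.1 ≈ 4.634.

λ̂_MAP = 4.634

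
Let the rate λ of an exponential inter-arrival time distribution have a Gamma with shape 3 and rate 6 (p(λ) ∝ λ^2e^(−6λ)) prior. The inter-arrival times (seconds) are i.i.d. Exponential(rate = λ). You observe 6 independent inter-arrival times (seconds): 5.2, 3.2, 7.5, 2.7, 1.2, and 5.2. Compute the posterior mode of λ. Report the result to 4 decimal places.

λ̂_MAP = 0.2581

The Exponential(rate=λ) likelihood is ∝ λ^n e^(−λΣtᵢ). Here n = 6 and Σtᵢ = 5.2 + 3.2 + 7.5 + 2.7 + 1.2 + 5.2 = 25.
Posterior ∝ λ^2e^(−6λ) · λ^6e^(−25λ) = λ^8e^(−31λ), i.e. Gamma(9, 31).
Mode = (a−1)/b = 8/31 ≈ 0.2581.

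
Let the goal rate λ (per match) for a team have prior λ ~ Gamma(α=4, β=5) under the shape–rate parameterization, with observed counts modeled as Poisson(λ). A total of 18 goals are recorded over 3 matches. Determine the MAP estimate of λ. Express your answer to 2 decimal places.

λ̂_MAP = 2.63

Σxᵢ = 18, n = 3.
Posterior ∝ λ^3e^(−5λ) · λ^18e^(−3λ) = λ^21e^(−8λ), i.e. Gamma(shape=22, rate=8).
The mode of a Gamma(a, b) with a ≥ 1 (shape–rate) is (a−1)/b = 21/8 ≈ 2.63.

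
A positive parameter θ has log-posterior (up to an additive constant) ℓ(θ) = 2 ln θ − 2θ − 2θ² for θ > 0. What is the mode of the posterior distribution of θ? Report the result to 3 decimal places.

θ̂_MAP = 0.500

ℓ'(θ) = 2/θ − 2 − 4θ. Setting this to zero and multiplying by θ: 4θ² + 2θ − 2 = 0.
θ = (−2 + √(2² + 4·4·2)) / (2·4) = (−2 + √36) / 8 = (−2 + 6)/8 = 1/2.
ℓ''(θ) = −2/θ² − 4 < 0, confirming a maximum.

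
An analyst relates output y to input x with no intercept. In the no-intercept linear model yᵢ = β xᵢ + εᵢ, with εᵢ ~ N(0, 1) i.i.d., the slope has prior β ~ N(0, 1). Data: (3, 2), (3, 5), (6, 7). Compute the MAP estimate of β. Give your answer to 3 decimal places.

log p(β | y) = −Σ(yᵢ − βxᵢ)²/(2·1) − β²/(2·1) + const.
Setting the derivative to zero: Σxᵢ(yᵢ − βxᵢ)/1 − β/1 = 0, so β = Σxᵢyᵢ / (Σxᵢ² + σ²/τ²).
Σxᵢyᵢ = 3·2 + 3·5 + 6·7 = 63; Σxᵢ² = 54; σ²/τ² = 1.
β̂_MAP = 63 / (54 + 1) = 63/55 ≈ 1.145.

β̂_MAP = 1.145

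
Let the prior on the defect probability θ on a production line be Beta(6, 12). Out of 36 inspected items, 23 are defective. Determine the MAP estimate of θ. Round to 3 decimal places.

Prior: Beta(6, 12).
Data: 23 successes in 36 trials. The binomial likelihood contributes θ^23(1−θ)^13, so the posterior is Beta(6+23, 12+13) = Beta(29, 25).
For Beta(a, b) with a, b > 1 the mode is (a−1)/(a+b−2) = 28/52 ≈ 0.538.

θ̂_MAP = 0.538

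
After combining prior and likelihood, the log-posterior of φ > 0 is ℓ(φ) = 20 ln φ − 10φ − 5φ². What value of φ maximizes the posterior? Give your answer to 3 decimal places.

φ̂_MAP = 1.000

ℓ'(φ) = 20/φ − 10 − 10φ. Setting this to zero and multiplying by φ: 10φ² + 10φ − 20 = 0.
φ = (−10 + √(10² + 4·10·20)) / (2·10) = (−10 + √900) / 20 = (−10 + 30)/20 = 1.
ℓ''(φ) = −20/φ² − 10 < 0, confirming a maximum.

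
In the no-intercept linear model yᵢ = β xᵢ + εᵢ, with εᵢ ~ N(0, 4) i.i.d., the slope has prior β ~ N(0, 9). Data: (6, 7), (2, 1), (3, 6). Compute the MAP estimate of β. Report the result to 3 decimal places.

log p(β | y) = −Σ(yᵢ − βxᵢ)²/(2·4) − β²/(2·9) + const.
Setting the derivative to zero: Σxᵢ(yᵢ − βxᵢ)/4 − β/9 = 0, so β = Σxᵢyᵢ / (Σxᵢ² + σ²/τ²).
Σxᵢyᵢ = 6·7 + 2·1 + 3·6 = 62; Σxᵢ² = 49; σ²/τ² = 4/9.
β̂_MAP = 62 / (49 + 4/9) = 62/(445/9) = 558/445 ≈ 1.254.

β̂_MAP = 1.254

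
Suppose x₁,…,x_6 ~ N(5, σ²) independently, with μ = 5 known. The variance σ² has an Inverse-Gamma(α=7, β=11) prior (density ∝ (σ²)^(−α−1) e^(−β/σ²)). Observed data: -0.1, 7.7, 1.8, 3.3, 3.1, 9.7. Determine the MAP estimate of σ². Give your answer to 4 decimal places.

σ̂²_MAP = 4.2786

Sum of squared deviations about the known mean: SS = (-0.1−5)² + (7.7−5)² + (1.8−5)² + (3.3−5)² + (3.1−5)² + (9.7−5)² = 72.13.
The Normal likelihood contributes (σ²)^(−n/2) exp(−SS/(2σ²)), so the posterior is Inverse-Gamma(α + n/2, β + SS/2) = Inverse-Gamma(10, 47.065).
The mode of Inverse-Gamma(a, b) is b/(a+1) = 47.065/11 ≈ 4.2786.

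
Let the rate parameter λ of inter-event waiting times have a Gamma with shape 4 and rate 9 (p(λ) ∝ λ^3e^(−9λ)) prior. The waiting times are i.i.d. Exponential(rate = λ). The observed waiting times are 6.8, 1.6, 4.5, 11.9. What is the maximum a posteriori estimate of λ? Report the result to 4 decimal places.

λ̂_MAP = 0.2071

The Exponential(rate=λ) likelihood is ∝ λ^n e^(−λΣtᵢ). Here n = 4 and Σtᵢ = 6.8 + 1.6 + 4.5 + 11.9 = 24.8.
Posterior ∝ λ^3e^(−9λ) · λ^4e^(−24.8λ) = λ^7e^(−33.8λ), i.e. Gamma(8, 33.8).
Mode = (a−1)/b = 7/33.8 ≈ 0.2071.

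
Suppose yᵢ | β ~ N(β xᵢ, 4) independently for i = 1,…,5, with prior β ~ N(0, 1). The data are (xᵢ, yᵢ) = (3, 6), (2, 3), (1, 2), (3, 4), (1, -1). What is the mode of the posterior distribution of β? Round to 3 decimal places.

log p(β | y) = −Σ(yᵢ − βxᵢ)²/(2·4) − β²/(2·1) + const.
Setting the derivative to zero: Σxᵢ(yᵢ − βxᵢ)/4 − β/1 = 0, so β = Σxᵢyᵢ / (Σxᵢ² + σ²/τ²).
Σxᵢyᵢ = 3·6 + 2·3 + 1·2 + 3·4 + 1·(-1) = 37; Σxᵢ² = 24; σ²/τ² = 4.
β̂_MAP = 37 / (24 + 4) = 37/28 ≈ 1.321.

β̂_MAP = 1.321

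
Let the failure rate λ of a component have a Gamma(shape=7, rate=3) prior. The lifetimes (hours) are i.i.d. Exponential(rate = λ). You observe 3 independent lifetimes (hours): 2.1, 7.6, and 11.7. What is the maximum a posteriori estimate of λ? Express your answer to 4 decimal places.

The Exponential(rate=λ) likelihood is ∝ λ^n e^(−λΣtᵢ). Here n = 3 and Σtᵢ = 2.1 + 7.6 + 11.7 = 21.4.
Posterior ∝ λ^6e^(−3λ) · λ^3e^(−21.4λ) = λ^9e^(−24.4λ), i.e. Gamma(10, 24.4).
Mode = (a−1)/b = 9/24.4 ≈ 0.3689.

λ̂_MAP = 0.3689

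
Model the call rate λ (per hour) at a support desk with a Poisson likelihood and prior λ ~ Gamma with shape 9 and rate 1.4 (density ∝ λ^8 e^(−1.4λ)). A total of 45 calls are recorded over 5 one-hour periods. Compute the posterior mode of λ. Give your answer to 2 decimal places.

λ̂_MAP = 8.28

Σxᵢ = 45, n = 5.
Posterior ∝ λ^8e^(−1.4λ) · λ^45e^(−5λ) = λ^53e^(−6.4λ), i.e. Gamma(shape=54, rate=6.4).
The mode of a Gamma(a, b) with a ≥ 1 (shape–rate) is (a−1)/b = 53/6.4 ≈ 8.28.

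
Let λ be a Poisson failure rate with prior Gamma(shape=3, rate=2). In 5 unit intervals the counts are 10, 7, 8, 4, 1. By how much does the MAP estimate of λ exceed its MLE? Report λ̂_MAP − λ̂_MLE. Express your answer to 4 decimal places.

Σxᵢ = 30. Posterior is Gamma(33, 7); MAP = (33−1)/7 = 32/7 ≈ 4.57143.
MLE = x̄ = 30/5 ≈ 6.00000.
Difference = 32/7 − 30/5 = -10/7 ≈ -1.4286.

MAP − MLE = -1.4286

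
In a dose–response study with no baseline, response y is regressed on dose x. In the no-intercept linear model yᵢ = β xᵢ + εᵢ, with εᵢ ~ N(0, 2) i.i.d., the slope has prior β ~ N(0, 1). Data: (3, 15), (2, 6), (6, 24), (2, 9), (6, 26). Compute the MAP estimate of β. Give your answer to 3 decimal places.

log p(β | y) = −Σ(yᵢ − βxᵢ)²/(2·2) − β²/(2·1) + const.
Setting the derivative to zero: Σxᵢ(yᵢ − βxᵢ)/2 − β/1 = 0, so β = Σxᵢyᵢ / (Σxᵢ² + σ²/τ²).
Σxᵢyᵢ = 3·15 + 2·6 + 6·24 + 2·9 + 6·26 = 375; Σxᵢ² = 89; σ²/τ² = 2.
β̂_MAP = 375 / (89 + 2) = 375/91 ≈ 4.121.

β̂_MAP = 4.121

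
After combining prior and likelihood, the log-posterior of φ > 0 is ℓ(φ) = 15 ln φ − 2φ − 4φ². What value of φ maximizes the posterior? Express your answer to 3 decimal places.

ℓ'(φ) = 15/φ − 2 − 8φ. Setting this to zero and multiplying by φ: 8φ² + 2φ − 15 = 0.
φ = (−2 + √(2² + 4·8·15)) / (2·8) = (−2 + √484) / 16 = (−2 + 22)/16 = 5/4.
ℓ''(φ) = −15/φ² − 8 < 0, confirming a maximum.

φ̂_MAP = 1.250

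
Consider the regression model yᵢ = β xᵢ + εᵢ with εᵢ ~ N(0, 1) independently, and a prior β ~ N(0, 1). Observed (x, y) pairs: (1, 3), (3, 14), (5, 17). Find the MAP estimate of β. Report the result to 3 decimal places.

β̂_MAP = 3.611

log p(β | y) = −Σ(yᵢ − βxᵢ)²/(2·1) − β²/(2·1) + const.
Setting the derivative to zero: Σxᵢ(yᵢ − βxᵢ)/1 − β/1 = 0, so β = Σxᵢyᵢ / (Σxᵢ² + σ²/τ²).
Σxᵢyᵢ = 1·3 + 3·14 + 5·17 = 130; Σxᵢ² = 35; σ²/τ² = 1.
β̂_MAP = 130 / (35 + 1) = 130/36 ≈ 3.611.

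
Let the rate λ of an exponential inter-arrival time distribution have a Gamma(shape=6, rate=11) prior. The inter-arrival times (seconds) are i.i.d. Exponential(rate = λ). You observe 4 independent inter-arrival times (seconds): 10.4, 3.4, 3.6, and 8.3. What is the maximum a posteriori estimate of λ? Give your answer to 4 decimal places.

The Exponential(rate=λ) likelihood is ∝ λ^n e^(−λΣtᵢ). Here n = 4 and Σtᵢ = 10.4 + 3.4 + 3.6 + 8.3 = 25.7.
Posterior ∝ λ^5e^(−11λ) · λ^4e^(−25.7λ) = λ^9e^(−36.7λ), i.e. Gamma(10, 36.7).
Mode = (a−1)/b = 9/36.7 ≈ 0.2452.

λ̂_MAP = 0.2452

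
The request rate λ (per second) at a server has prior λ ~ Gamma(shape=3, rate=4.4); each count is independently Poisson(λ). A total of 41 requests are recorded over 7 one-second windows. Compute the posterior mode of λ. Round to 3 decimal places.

λ̂_MAP = 3.772

Σxᵢ = 41, n = 7.
Posterior ∝ λ^2e^(−4.4λ) · λ^41e^(−7λ) = λ^43e^(−11.4λ), i.e. Gamma(shape=44, rate=11.4).
The mode of a Gamma(a, b) with a ≥ 1 (shape–rate) is (a−1)/b = 43/11.4 ≈ 3.772.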